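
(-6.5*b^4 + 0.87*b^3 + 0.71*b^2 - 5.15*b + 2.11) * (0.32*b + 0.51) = -2.08*b^5 - 3.0366*b^4 + 0.6709*b^3 - 1.2859*b^2 - 1.9513*b + 1.0761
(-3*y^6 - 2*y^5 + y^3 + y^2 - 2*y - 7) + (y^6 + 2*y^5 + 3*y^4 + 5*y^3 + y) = -2*y^6 + 3*y^4 + 6*y^3 + y^2 - y - 7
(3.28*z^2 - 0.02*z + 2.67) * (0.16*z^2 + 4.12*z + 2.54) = 0.5248*z^4 + 13.5104*z^3 + 8.676*z^2 + 10.9496*z + 6.7818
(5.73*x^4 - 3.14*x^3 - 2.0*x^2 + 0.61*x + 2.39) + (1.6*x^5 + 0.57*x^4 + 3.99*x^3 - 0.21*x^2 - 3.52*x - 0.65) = 1.6*x^5 + 6.3*x^4 + 0.85*x^3 - 2.21*x^2 - 2.91*x + 1.74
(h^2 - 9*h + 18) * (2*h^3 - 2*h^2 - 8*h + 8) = 2*h^5 - 20*h^4 + 46*h^3 + 44*h^2 - 216*h + 144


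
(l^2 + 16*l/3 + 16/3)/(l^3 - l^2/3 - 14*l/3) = (3*l^2 + 16*l + 16)/(l*(3*l^2 - l - 14))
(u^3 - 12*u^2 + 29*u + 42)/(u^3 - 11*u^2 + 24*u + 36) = (u - 7)/(u - 6)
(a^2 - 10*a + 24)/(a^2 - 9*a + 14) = (a^2 - 10*a + 24)/(a^2 - 9*a + 14)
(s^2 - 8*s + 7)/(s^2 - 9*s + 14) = (s - 1)/(s - 2)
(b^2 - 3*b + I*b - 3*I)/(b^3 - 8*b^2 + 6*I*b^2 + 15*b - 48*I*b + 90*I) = (b + I)/(b^2 + b*(-5 + 6*I) - 30*I)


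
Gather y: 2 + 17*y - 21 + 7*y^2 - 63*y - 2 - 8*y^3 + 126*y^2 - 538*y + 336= -8*y^3 + 133*y^2 - 584*y + 315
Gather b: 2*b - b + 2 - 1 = b + 1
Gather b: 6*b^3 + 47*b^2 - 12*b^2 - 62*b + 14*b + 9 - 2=6*b^3 + 35*b^2 - 48*b + 7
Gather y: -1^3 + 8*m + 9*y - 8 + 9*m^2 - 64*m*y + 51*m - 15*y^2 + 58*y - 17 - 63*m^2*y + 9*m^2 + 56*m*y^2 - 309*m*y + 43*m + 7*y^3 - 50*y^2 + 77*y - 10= 18*m^2 + 102*m + 7*y^3 + y^2*(56*m - 65) + y*(-63*m^2 - 373*m + 144) - 36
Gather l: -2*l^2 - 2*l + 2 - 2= -2*l^2 - 2*l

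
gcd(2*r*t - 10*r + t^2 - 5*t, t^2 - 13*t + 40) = t - 5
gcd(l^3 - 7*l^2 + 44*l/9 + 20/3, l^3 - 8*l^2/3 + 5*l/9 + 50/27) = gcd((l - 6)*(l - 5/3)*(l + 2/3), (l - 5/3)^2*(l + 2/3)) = l^2 - l - 10/9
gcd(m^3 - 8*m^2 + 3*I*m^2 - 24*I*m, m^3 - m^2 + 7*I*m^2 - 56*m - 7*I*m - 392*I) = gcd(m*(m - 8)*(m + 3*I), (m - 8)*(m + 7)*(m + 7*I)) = m - 8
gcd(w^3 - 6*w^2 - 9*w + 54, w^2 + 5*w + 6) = w + 3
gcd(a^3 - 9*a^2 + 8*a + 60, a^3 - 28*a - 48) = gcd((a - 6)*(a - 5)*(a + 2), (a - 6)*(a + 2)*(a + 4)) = a^2 - 4*a - 12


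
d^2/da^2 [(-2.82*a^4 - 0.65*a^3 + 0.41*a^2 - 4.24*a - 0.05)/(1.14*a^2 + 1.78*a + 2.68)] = (-7.32974399999999*a^6 - 34.334064*a^5 - 105.303312*a^4 - 228.07216*a^3 - 269.562648*a^2 + 49.104168*a + 46.33124)/(1.481544*a^6 + 6.939864*a^5 + 21.284712*a^4 + 38.269288*a^3 + 50.037744*a^2 + 38.354016*a + 19.248832)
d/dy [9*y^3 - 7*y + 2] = 27*y^2 - 7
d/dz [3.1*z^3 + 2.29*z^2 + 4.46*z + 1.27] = 9.3*z^2 + 4.58*z + 4.46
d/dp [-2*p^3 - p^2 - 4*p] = -6*p^2 - 2*p - 4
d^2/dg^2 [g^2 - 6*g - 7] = 2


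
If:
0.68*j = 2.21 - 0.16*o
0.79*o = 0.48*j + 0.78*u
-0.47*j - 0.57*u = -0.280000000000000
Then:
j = 3.30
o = -0.20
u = -2.23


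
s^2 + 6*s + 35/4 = (s + 5/2)*(s + 7/2)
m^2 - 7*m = m*(m - 7)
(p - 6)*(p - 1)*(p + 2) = p^3 - 5*p^2 - 8*p + 12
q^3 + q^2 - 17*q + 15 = (q - 3)*(q - 1)*(q + 5)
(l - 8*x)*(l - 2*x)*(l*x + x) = l^3*x - 10*l^2*x^2 + l^2*x + 16*l*x^3 - 10*l*x^2 + 16*x^3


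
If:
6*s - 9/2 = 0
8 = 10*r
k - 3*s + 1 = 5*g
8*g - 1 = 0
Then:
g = 1/8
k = 15/8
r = 4/5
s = 3/4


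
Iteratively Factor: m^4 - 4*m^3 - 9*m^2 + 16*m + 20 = (m - 2)*(m^3 - 2*m^2 - 13*m - 10) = (m - 2)*(m + 2)*(m^2 - 4*m - 5) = (m - 5)*(m - 2)*(m + 2)*(m + 1)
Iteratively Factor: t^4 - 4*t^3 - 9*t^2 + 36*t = (t)*(t^3 - 4*t^2 - 9*t + 36) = t*(t - 3)*(t^2 - t - 12) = t*(t - 4)*(t - 3)*(t + 3)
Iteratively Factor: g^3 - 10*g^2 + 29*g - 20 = (g - 1)*(g^2 - 9*g + 20) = (g - 4)*(g - 1)*(g - 5)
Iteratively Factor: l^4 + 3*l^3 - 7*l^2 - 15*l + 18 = (l - 2)*(l^3 + 5*l^2 + 3*l - 9) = (l - 2)*(l - 1)*(l^2 + 6*l + 9) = (l - 2)*(l - 1)*(l + 3)*(l + 3)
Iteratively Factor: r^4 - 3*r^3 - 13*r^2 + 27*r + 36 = (r - 4)*(r^3 + r^2 - 9*r - 9) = (r - 4)*(r - 3)*(r^2 + 4*r + 3) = (r - 4)*(r - 3)*(r + 3)*(r + 1)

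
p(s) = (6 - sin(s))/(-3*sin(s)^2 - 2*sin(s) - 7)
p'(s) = (6 - sin(s))*(6*sin(s)*cos(s) + 2*cos(s))/(-3*sin(s)^2 - 2*sin(s) - 7)^2 - cos(s)/(-3*sin(s)^2 - 2*sin(s) - 7) = (-3*sin(s)^2 + 36*sin(s) + 19)*cos(s)/(3*sin(s)^2 + 2*sin(s) + 7)^2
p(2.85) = -0.73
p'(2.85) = -0.46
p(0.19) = -0.78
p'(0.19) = 0.45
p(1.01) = -0.48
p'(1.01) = 0.21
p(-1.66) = -0.88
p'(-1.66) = 0.03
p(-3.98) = -0.52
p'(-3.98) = -0.29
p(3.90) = -0.95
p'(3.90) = 0.11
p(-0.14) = -0.91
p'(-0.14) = 0.30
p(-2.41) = -0.95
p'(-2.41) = 0.10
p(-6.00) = -0.73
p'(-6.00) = 0.46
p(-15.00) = -0.95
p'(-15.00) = 0.09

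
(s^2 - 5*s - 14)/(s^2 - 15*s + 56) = (s + 2)/(s - 8)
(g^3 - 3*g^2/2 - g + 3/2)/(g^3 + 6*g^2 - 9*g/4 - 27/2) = 2*(g^2 - 1)/(2*g^2 + 15*g + 18)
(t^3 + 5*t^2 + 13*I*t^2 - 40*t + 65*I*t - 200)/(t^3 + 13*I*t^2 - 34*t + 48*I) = (t^2 + 5*t*(1 + I) + 25*I)/(t^2 + 5*I*t + 6)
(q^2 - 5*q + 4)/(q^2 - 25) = (q^2 - 5*q + 4)/(q^2 - 25)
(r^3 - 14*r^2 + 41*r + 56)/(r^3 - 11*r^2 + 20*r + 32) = (r - 7)/(r - 4)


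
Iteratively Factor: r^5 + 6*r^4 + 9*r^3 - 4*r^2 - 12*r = (r)*(r^4 + 6*r^3 + 9*r^2 - 4*r - 12) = r*(r + 2)*(r^3 + 4*r^2 + r - 6) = r*(r + 2)^2*(r^2 + 2*r - 3) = r*(r - 1)*(r + 2)^2*(r + 3)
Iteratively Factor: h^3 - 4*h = (h + 2)*(h^2 - 2*h) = (h - 2)*(h + 2)*(h)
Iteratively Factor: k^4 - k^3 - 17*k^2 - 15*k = (k + 3)*(k^3 - 4*k^2 - 5*k) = (k + 1)*(k + 3)*(k^2 - 5*k) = (k - 5)*(k + 1)*(k + 3)*(k)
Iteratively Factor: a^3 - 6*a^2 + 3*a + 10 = (a - 2)*(a^2 - 4*a - 5) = (a - 5)*(a - 2)*(a + 1)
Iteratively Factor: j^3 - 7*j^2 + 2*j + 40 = (j - 5)*(j^2 - 2*j - 8) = (j - 5)*(j - 4)*(j + 2)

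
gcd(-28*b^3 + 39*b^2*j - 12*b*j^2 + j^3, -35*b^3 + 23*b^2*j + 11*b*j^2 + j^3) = b - j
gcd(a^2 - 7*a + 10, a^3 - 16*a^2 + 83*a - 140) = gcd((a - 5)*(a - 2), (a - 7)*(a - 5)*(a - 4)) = a - 5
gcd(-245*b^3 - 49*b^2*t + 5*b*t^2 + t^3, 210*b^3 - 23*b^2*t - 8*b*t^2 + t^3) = -35*b^2 - 2*b*t + t^2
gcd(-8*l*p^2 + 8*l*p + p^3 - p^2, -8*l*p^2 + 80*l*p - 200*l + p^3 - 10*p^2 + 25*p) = -8*l + p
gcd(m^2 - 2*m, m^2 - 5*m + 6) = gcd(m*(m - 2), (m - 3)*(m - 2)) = m - 2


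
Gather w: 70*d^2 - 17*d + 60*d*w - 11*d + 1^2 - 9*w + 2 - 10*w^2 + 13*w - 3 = 70*d^2 - 28*d - 10*w^2 + w*(60*d + 4)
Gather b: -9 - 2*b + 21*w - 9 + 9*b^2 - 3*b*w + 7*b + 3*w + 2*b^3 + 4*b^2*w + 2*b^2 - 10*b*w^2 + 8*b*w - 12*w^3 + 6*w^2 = 2*b^3 + b^2*(4*w + 11) + b*(-10*w^2 + 5*w + 5) - 12*w^3 + 6*w^2 + 24*w - 18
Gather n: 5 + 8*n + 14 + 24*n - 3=32*n + 16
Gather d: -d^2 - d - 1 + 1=-d^2 - d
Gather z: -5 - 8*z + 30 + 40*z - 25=32*z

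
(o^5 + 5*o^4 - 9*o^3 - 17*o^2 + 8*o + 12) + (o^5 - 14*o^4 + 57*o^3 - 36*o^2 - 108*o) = 2*o^5 - 9*o^4 + 48*o^3 - 53*o^2 - 100*o + 12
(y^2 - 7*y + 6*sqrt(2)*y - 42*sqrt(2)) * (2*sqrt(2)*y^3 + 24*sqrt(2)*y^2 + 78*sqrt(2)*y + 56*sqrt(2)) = 2*sqrt(2)*y^5 + 10*sqrt(2)*y^4 + 24*y^4 - 90*sqrt(2)*y^3 + 120*y^3 - 1080*y^2 - 490*sqrt(2)*y^2 - 5880*y - 392*sqrt(2)*y - 4704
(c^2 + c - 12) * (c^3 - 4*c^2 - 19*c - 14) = c^5 - 3*c^4 - 35*c^3 + 15*c^2 + 214*c + 168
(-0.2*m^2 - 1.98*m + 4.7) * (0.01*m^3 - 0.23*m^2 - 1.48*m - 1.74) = -0.002*m^5 + 0.0262*m^4 + 0.7984*m^3 + 2.1974*m^2 - 3.5108*m - 8.178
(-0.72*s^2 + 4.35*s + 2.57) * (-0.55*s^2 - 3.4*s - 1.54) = 0.396*s^4 + 0.0554999999999999*s^3 - 15.0947*s^2 - 15.437*s - 3.9578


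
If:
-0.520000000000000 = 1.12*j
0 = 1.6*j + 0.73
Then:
No Solution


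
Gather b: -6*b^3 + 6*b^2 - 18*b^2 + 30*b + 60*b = -6*b^3 - 12*b^2 + 90*b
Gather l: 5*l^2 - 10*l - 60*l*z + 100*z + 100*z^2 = 5*l^2 + l*(-60*z - 10) + 100*z^2 + 100*z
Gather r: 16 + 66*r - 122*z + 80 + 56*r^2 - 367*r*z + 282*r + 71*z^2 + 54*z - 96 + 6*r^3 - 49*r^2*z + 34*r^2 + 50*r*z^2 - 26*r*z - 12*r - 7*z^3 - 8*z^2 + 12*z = 6*r^3 + r^2*(90 - 49*z) + r*(50*z^2 - 393*z + 336) - 7*z^3 + 63*z^2 - 56*z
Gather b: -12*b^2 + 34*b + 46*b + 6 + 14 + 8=-12*b^2 + 80*b + 28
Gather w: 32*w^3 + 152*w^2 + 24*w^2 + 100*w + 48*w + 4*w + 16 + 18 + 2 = 32*w^3 + 176*w^2 + 152*w + 36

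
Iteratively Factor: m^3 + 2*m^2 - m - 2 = (m - 1)*(m^2 + 3*m + 2) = (m - 1)*(m + 1)*(m + 2)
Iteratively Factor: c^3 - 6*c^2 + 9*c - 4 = (c - 1)*(c^2 - 5*c + 4) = (c - 4)*(c - 1)*(c - 1)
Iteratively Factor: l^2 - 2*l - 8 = (l + 2)*(l - 4)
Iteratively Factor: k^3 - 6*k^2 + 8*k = (k)*(k^2 - 6*k + 8) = k*(k - 4)*(k - 2)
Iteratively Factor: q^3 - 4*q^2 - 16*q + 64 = (q - 4)*(q^2 - 16) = (q - 4)*(q + 4)*(q - 4)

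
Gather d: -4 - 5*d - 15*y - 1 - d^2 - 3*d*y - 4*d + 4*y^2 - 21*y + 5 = -d^2 + d*(-3*y - 9) + 4*y^2 - 36*y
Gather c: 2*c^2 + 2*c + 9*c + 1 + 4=2*c^2 + 11*c + 5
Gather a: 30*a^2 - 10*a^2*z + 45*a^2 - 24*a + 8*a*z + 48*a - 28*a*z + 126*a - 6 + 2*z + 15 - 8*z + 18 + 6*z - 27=a^2*(75 - 10*z) + a*(150 - 20*z)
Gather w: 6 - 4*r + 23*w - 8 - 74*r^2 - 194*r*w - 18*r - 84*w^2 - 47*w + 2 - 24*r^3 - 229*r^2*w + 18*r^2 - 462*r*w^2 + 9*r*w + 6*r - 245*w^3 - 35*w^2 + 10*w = -24*r^3 - 56*r^2 - 16*r - 245*w^3 + w^2*(-462*r - 119) + w*(-229*r^2 - 185*r - 14)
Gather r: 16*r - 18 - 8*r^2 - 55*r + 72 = -8*r^2 - 39*r + 54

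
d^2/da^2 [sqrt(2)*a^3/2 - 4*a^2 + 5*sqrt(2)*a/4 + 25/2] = 3*sqrt(2)*a - 8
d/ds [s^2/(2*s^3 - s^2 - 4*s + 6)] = 2*s*(2*s^3 - s^2 + s*(-3*s^2 + s + 2) - 4*s + 6)/(2*s^3 - s^2 - 4*s + 6)^2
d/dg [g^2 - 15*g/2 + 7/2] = 2*g - 15/2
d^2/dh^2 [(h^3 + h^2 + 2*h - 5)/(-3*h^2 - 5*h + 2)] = 2*(-34*h^3 + 147*h^2 + 177*h + 131)/(27*h^6 + 135*h^5 + 171*h^4 - 55*h^3 - 114*h^2 + 60*h - 8)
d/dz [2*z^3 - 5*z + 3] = 6*z^2 - 5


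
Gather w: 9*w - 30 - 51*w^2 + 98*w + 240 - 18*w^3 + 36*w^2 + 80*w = -18*w^3 - 15*w^2 + 187*w + 210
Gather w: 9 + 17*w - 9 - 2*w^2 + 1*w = -2*w^2 + 18*w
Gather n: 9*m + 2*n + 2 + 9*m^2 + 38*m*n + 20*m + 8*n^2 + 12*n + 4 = 9*m^2 + 29*m + 8*n^2 + n*(38*m + 14) + 6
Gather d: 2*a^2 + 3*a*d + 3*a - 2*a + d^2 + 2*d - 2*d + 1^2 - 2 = 2*a^2 + 3*a*d + a + d^2 - 1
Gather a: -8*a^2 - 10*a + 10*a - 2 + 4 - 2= -8*a^2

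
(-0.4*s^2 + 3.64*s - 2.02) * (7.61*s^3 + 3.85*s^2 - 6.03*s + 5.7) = -3.044*s^5 + 26.1604*s^4 + 1.0538*s^3 - 32.0062*s^2 + 32.9286*s - 11.514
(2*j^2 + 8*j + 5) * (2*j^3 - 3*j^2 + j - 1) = 4*j^5 + 10*j^4 - 12*j^3 - 9*j^2 - 3*j - 5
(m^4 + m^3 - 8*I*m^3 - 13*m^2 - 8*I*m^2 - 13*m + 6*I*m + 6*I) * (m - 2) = m^5 - m^4 - 8*I*m^4 - 15*m^3 + 8*I*m^3 + 13*m^2 + 22*I*m^2 + 26*m - 6*I*m - 12*I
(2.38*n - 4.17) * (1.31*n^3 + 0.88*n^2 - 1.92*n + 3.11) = 3.1178*n^4 - 3.3683*n^3 - 8.2392*n^2 + 15.4082*n - 12.9687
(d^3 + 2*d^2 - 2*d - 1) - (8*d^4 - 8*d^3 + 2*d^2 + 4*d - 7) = -8*d^4 + 9*d^3 - 6*d + 6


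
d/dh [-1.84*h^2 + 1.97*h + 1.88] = 1.97 - 3.68*h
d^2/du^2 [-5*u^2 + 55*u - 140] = -10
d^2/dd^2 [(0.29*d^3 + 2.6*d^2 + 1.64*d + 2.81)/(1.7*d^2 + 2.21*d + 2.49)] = (-9.679562*d^3 - 7.734354*d^2 + 32.478474*d + 17.85019)/(4.913*d^6 + 19.1607*d^5 + 46.49721*d^4 + 66.923441*d^3 + 68.104737*d^2 + 41.106663*d + 15.438249)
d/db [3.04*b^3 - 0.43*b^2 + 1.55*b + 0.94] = 9.12*b^2 - 0.86*b + 1.55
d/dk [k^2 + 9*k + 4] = 2*k + 9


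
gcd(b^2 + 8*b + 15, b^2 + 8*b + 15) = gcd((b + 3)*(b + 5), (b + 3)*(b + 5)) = b^2 + 8*b + 15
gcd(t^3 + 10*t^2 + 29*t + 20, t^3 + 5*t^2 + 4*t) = t^2 + 5*t + 4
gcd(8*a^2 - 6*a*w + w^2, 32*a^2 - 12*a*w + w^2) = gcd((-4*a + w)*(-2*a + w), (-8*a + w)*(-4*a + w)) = -4*a + w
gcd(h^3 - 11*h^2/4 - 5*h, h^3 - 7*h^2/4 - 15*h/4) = h^2 + 5*h/4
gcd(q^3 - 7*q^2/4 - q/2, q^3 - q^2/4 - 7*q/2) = q^2 - 2*q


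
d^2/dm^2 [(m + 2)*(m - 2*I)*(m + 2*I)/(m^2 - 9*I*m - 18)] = (m^3*(-118 + 36*I) + m^2*(264 + 972*I) + m*(2376 - 432*I) + 288 - 1296*I)/(m^6 - 27*I*m^5 - 297*m^4 + 1701*I*m^3 + 5346*m^2 - 8748*I*m - 5832)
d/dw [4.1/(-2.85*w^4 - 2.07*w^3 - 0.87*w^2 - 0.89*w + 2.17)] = (46.74*w^3 + 25.461*w^2 + 7.134*w + 3.649)/(2.85*w^4 + 2.07*w^3 + 0.87*w^2 + 0.89*w - 2.17)^2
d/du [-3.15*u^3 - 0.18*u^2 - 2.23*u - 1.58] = -9.45*u^2 - 0.36*u - 2.23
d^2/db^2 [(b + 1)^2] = 2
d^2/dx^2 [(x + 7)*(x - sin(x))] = (x + 7)*sin(x) - 2*cos(x) + 2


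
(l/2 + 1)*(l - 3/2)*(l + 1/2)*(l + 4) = l^4/2 + 5*l^3/2 + 5*l^2/8 - 25*l/4 - 3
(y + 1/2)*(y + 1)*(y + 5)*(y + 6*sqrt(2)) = y^4 + 13*y^3/2 + 6*sqrt(2)*y^3 + 8*y^2 + 39*sqrt(2)*y^2 + 5*y/2 + 48*sqrt(2)*y + 15*sqrt(2)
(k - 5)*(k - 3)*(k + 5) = k^3 - 3*k^2 - 25*k + 75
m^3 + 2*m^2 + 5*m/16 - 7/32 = (m - 1/4)*(m + 1/2)*(m + 7/4)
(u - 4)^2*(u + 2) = u^3 - 6*u^2 + 32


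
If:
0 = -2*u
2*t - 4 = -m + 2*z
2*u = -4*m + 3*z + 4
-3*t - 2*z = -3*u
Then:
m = 4/31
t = 24/31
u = 0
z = -36/31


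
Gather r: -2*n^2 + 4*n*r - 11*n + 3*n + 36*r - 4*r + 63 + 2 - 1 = -2*n^2 - 8*n + r*(4*n + 32) + 64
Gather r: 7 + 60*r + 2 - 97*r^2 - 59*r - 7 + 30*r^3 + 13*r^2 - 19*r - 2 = 30*r^3 - 84*r^2 - 18*r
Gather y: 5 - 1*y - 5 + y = 0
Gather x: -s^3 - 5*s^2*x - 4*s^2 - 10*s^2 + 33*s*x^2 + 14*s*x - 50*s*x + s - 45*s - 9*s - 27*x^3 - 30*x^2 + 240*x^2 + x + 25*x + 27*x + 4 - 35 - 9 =-s^3 - 14*s^2 - 53*s - 27*x^3 + x^2*(33*s + 210) + x*(-5*s^2 - 36*s + 53) - 40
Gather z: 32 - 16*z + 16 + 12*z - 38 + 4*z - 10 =0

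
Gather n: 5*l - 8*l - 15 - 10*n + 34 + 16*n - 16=-3*l + 6*n + 3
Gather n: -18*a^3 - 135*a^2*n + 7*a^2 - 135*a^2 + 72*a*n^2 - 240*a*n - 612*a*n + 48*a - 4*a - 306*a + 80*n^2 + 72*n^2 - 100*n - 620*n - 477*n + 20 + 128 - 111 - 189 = -18*a^3 - 128*a^2 - 262*a + n^2*(72*a + 152) + n*(-135*a^2 - 852*a - 1197) - 152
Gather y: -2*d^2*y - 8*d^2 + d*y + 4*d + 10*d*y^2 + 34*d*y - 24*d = -8*d^2 + 10*d*y^2 - 20*d + y*(-2*d^2 + 35*d)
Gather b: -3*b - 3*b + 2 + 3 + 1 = 6 - 6*b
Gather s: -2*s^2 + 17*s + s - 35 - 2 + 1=-2*s^2 + 18*s - 36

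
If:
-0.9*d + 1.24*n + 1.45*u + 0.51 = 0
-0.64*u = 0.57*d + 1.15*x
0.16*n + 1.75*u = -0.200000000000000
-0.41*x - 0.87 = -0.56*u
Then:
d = 6.48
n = 4.96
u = -0.57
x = -2.90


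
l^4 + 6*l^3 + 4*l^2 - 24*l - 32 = (l - 2)*(l + 2)^2*(l + 4)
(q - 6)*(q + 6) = q^2 - 36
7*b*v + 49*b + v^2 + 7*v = (7*b + v)*(v + 7)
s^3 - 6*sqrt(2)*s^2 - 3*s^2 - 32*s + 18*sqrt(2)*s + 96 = (s - 3)*(s - 8*sqrt(2))*(s + 2*sqrt(2))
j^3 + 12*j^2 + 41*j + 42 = (j + 2)*(j + 3)*(j + 7)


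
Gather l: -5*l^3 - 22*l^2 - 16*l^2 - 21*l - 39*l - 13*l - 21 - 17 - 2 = -5*l^3 - 38*l^2 - 73*l - 40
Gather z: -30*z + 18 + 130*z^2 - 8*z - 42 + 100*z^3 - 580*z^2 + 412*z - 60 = 100*z^3 - 450*z^2 + 374*z - 84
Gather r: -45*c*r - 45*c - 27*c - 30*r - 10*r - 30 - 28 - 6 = -72*c + r*(-45*c - 40) - 64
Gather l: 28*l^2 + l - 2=28*l^2 + l - 2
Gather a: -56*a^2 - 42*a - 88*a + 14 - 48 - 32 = -56*a^2 - 130*a - 66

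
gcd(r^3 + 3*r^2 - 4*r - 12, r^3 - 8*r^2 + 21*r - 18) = r - 2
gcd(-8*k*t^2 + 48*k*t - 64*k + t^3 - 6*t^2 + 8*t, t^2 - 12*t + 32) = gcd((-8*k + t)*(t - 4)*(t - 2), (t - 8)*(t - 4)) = t - 4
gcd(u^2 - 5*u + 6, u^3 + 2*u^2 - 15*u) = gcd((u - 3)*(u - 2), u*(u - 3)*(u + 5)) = u - 3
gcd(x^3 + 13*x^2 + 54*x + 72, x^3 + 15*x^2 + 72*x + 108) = x^2 + 9*x + 18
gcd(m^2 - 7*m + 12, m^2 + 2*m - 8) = 1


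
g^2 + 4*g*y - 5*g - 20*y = (g - 5)*(g + 4*y)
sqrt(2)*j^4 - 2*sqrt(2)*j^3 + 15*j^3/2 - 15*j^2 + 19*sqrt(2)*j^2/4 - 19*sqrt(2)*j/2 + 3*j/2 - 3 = (j - 2)*(j + sqrt(2)/2)*(j + 3*sqrt(2))*(sqrt(2)*j + 1/2)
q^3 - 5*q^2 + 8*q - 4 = (q - 2)^2*(q - 1)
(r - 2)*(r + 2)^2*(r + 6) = r^4 + 8*r^3 + 8*r^2 - 32*r - 48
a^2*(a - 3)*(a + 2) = a^4 - a^3 - 6*a^2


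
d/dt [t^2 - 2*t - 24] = 2*t - 2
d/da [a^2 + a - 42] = 2*a + 1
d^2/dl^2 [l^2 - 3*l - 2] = 2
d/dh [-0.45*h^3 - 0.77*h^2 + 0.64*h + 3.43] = -1.35*h^2 - 1.54*h + 0.64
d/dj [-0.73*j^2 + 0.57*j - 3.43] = 0.57 - 1.46*j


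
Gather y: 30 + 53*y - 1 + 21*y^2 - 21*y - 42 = 21*y^2 + 32*y - 13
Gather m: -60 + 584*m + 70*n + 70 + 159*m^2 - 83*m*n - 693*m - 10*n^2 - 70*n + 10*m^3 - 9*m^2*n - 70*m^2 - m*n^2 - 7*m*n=10*m^3 + m^2*(89 - 9*n) + m*(-n^2 - 90*n - 109) - 10*n^2 + 10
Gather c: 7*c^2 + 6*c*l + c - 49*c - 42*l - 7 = 7*c^2 + c*(6*l - 48) - 42*l - 7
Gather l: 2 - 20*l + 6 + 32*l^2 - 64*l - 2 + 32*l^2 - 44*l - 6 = 64*l^2 - 128*l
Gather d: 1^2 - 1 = 0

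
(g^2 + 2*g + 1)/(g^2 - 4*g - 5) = (g + 1)/(g - 5)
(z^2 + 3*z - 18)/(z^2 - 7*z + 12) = (z + 6)/(z - 4)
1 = 1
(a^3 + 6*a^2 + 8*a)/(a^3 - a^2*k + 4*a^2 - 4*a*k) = (a + 2)/(a - k)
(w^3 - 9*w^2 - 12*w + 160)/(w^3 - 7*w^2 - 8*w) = (w^2 - w - 20)/(w*(w + 1))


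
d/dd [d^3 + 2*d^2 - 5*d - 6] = 3*d^2 + 4*d - 5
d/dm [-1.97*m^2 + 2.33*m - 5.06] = 2.33 - 3.94*m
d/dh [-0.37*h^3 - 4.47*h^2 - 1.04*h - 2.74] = -1.11*h^2 - 8.94*h - 1.04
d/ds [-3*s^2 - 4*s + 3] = -6*s - 4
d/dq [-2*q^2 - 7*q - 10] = -4*q - 7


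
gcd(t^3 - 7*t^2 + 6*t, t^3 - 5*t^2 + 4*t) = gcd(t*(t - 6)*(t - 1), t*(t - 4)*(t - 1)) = t^2 - t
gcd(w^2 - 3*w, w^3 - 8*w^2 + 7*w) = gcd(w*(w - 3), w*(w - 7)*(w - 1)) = w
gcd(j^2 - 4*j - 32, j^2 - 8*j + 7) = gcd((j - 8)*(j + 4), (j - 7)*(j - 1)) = 1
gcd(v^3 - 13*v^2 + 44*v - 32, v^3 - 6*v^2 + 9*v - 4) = v^2 - 5*v + 4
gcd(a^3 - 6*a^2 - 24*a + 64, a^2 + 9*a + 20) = a + 4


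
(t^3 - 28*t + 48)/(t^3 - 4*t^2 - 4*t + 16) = (t + 6)/(t + 2)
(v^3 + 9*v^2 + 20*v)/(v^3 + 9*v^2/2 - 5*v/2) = 2*(v + 4)/(2*v - 1)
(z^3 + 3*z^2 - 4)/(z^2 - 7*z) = (z^3 + 3*z^2 - 4)/(z*(z - 7))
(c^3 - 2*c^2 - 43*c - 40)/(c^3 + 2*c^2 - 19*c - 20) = (c - 8)/(c - 4)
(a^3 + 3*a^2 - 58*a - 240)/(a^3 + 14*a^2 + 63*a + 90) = (a - 8)/(a + 3)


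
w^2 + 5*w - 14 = (w - 2)*(w + 7)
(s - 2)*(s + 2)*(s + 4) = s^3 + 4*s^2 - 4*s - 16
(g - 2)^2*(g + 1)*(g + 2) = g^4 - g^3 - 6*g^2 + 4*g + 8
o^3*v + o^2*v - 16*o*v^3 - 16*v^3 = (o - 4*v)*(o + 4*v)*(o*v + v)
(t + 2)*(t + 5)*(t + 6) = t^3 + 13*t^2 + 52*t + 60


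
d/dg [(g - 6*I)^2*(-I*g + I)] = I*(g - 6*I)*(-3*g + 2 + 6*I)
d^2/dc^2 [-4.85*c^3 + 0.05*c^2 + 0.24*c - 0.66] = 0.1 - 29.1*c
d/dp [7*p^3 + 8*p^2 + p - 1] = 21*p^2 + 16*p + 1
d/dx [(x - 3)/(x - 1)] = 2/(x - 1)^2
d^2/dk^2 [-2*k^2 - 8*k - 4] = -4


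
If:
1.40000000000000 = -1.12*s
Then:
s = -1.25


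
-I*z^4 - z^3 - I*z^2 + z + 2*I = (z - 1)*(z - 2*I)*(z + I)*(-I*z - I)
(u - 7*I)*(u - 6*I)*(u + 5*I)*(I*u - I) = I*u^4 + 8*u^3 - I*u^3 - 8*u^2 + 23*I*u^2 + 210*u - 23*I*u - 210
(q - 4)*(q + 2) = q^2 - 2*q - 8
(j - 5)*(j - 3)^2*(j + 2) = j^4 - 9*j^3 + 17*j^2 + 33*j - 90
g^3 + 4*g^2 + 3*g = g*(g + 1)*(g + 3)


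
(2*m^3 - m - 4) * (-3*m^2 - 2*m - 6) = -6*m^5 - 4*m^4 - 9*m^3 + 14*m^2 + 14*m + 24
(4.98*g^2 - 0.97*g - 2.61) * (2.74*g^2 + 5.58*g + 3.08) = 13.6452*g^4 + 25.1306*g^3 + 2.7744*g^2 - 17.5514*g - 8.0388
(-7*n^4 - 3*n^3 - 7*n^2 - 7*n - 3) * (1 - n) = 7*n^5 - 4*n^4 + 4*n^3 - 4*n - 3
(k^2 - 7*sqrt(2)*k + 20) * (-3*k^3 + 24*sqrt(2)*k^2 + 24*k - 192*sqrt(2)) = -3*k^5 + 45*sqrt(2)*k^4 - 372*k^3 + 120*sqrt(2)*k^2 + 3168*k - 3840*sqrt(2)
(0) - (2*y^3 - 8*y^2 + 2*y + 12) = -2*y^3 + 8*y^2 - 2*y - 12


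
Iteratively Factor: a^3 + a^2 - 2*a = (a + 2)*(a^2 - a) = a*(a + 2)*(a - 1)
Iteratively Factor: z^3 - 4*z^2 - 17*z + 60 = (z + 4)*(z^2 - 8*z + 15) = (z - 3)*(z + 4)*(z - 5)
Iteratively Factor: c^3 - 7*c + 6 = (c - 2)*(c^2 + 2*c - 3) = (c - 2)*(c + 3)*(c - 1)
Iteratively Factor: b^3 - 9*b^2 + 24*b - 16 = (b - 4)*(b^2 - 5*b + 4) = (b - 4)*(b - 1)*(b - 4)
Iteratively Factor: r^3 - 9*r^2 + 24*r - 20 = (r - 2)*(r^2 - 7*r + 10) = (r - 2)^2*(r - 5)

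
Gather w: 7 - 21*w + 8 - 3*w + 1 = 16 - 24*w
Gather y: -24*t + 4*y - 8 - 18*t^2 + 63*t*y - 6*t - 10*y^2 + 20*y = -18*t^2 - 30*t - 10*y^2 + y*(63*t + 24) - 8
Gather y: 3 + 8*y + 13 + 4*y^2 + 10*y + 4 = 4*y^2 + 18*y + 20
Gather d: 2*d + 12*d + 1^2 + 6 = 14*d + 7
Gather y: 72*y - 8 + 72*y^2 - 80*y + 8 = 72*y^2 - 8*y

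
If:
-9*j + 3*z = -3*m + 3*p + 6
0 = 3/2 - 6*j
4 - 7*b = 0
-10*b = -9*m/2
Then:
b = 4/7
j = 1/4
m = 80/63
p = z - 373/252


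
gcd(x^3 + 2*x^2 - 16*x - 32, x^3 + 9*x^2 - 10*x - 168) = x - 4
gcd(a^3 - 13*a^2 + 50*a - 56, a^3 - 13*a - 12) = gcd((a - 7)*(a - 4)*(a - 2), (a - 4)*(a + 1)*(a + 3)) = a - 4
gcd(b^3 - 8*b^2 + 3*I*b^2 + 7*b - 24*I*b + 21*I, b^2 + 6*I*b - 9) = b + 3*I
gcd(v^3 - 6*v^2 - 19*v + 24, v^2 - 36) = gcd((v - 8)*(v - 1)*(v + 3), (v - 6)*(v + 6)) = 1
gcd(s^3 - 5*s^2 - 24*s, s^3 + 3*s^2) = s^2 + 3*s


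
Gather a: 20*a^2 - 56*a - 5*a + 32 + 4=20*a^2 - 61*a + 36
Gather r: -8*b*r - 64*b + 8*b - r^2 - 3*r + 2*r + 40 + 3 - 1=-56*b - r^2 + r*(-8*b - 1) + 42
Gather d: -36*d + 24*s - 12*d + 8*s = -48*d + 32*s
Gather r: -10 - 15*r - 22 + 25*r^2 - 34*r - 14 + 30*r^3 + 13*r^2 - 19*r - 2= 30*r^3 + 38*r^2 - 68*r - 48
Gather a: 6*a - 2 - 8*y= 6*a - 8*y - 2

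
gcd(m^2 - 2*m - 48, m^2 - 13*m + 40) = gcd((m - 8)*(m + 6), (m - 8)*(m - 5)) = m - 8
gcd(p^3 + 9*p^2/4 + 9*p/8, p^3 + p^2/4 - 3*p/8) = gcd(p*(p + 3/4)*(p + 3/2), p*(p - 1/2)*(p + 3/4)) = p^2 + 3*p/4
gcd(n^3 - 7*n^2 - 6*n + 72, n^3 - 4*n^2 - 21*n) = n + 3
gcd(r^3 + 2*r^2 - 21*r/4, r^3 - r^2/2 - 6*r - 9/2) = 1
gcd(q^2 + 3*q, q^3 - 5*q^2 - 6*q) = q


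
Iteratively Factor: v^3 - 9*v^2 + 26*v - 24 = (v - 2)*(v^2 - 7*v + 12) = (v - 3)*(v - 2)*(v - 4)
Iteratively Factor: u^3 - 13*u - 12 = (u + 3)*(u^2 - 3*u - 4) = (u + 1)*(u + 3)*(u - 4)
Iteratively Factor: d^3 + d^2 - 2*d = (d - 1)*(d^2 + 2*d) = d*(d - 1)*(d + 2)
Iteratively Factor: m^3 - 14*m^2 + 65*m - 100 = (m - 5)*(m^2 - 9*m + 20) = (m - 5)^2*(m - 4)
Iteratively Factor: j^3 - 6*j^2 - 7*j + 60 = (j - 5)*(j^2 - j - 12) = (j - 5)*(j - 4)*(j + 3)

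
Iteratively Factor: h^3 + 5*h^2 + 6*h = (h + 2)*(h^2 + 3*h) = (h + 2)*(h + 3)*(h)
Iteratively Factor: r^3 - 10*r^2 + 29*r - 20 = (r - 4)*(r^2 - 6*r + 5) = (r - 4)*(r - 1)*(r - 5)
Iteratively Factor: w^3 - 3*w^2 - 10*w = (w + 2)*(w^2 - 5*w) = (w - 5)*(w + 2)*(w)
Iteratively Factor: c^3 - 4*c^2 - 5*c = (c - 5)*(c^2 + c) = c*(c - 5)*(c + 1)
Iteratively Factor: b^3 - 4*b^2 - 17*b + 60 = (b - 5)*(b^2 + b - 12) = (b - 5)*(b + 4)*(b - 3)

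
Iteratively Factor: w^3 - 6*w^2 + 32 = (w - 4)*(w^2 - 2*w - 8) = (w - 4)*(w + 2)*(w - 4)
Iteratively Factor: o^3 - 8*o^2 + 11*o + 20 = (o - 5)*(o^2 - 3*o - 4) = (o - 5)*(o - 4)*(o + 1)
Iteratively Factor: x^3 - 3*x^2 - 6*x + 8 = (x - 1)*(x^2 - 2*x - 8) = (x - 1)*(x + 2)*(x - 4)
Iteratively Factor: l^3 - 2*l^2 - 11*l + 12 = (l - 4)*(l^2 + 2*l - 3) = (l - 4)*(l - 1)*(l + 3)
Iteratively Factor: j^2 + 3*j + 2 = (j + 1)*(j + 2)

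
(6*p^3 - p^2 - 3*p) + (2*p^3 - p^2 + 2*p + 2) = 8*p^3 - 2*p^2 - p + 2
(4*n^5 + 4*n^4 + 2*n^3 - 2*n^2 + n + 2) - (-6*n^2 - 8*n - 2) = 4*n^5 + 4*n^4 + 2*n^3 + 4*n^2 + 9*n + 4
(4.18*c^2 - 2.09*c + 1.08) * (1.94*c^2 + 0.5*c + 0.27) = 8.1092*c^4 - 1.9646*c^3 + 2.1788*c^2 - 0.0243*c + 0.2916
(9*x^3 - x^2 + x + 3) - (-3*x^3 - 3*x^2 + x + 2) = 12*x^3 + 2*x^2 + 1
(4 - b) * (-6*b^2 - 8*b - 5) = 6*b^3 - 16*b^2 - 27*b - 20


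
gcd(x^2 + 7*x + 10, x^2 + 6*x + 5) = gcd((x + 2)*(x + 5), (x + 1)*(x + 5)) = x + 5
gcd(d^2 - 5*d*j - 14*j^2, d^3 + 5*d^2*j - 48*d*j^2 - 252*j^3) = d - 7*j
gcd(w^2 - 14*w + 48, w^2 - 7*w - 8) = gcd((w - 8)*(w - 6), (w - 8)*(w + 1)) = w - 8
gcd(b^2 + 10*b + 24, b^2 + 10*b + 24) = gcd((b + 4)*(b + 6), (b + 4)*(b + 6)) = b^2 + 10*b + 24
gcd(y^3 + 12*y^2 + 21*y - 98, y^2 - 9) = 1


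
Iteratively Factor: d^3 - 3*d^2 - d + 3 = (d - 3)*(d^2 - 1) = (d - 3)*(d - 1)*(d + 1)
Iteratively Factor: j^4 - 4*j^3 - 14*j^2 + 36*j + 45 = (j + 3)*(j^3 - 7*j^2 + 7*j + 15) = (j - 3)*(j + 3)*(j^2 - 4*j - 5) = (j - 5)*(j - 3)*(j + 3)*(j + 1)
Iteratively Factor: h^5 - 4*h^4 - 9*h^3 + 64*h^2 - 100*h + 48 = (h - 1)*(h^4 - 3*h^3 - 12*h^2 + 52*h - 48) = (h - 1)*(h + 4)*(h^3 - 7*h^2 + 16*h - 12) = (h - 2)*(h - 1)*(h + 4)*(h^2 - 5*h + 6) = (h - 2)^2*(h - 1)*(h + 4)*(h - 3)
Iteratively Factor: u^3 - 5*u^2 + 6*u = (u - 2)*(u^2 - 3*u) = u*(u - 2)*(u - 3)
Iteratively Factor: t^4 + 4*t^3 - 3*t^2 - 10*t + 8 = (t + 4)*(t^3 - 3*t + 2) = (t - 1)*(t + 4)*(t^2 + t - 2) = (t - 1)*(t + 2)*(t + 4)*(t - 1)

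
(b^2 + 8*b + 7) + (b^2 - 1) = 2*b^2 + 8*b + 6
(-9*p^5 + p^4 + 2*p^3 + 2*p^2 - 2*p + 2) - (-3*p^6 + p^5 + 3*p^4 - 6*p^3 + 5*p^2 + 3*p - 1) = 3*p^6 - 10*p^5 - 2*p^4 + 8*p^3 - 3*p^2 - 5*p + 3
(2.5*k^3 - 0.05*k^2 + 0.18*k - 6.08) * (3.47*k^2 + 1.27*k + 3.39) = 8.675*k^5 + 3.0015*k^4 + 9.0361*k^3 - 21.0385*k^2 - 7.1114*k - 20.6112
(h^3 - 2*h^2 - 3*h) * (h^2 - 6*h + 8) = h^5 - 8*h^4 + 17*h^3 + 2*h^2 - 24*h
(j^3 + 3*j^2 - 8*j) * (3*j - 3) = 3*j^4 + 6*j^3 - 33*j^2 + 24*j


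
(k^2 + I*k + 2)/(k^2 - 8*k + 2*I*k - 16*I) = (k - I)/(k - 8)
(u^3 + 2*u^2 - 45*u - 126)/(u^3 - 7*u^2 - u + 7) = (u^2 + 9*u + 18)/(u^2 - 1)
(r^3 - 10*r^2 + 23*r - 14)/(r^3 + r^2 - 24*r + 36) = (r^2 - 8*r + 7)/(r^2 + 3*r - 18)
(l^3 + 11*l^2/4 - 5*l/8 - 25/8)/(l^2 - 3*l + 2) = (8*l^2 + 30*l + 25)/(8*(l - 2))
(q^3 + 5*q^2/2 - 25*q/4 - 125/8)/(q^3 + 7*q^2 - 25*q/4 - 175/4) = (q + 5/2)/(q + 7)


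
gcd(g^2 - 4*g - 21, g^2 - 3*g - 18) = g + 3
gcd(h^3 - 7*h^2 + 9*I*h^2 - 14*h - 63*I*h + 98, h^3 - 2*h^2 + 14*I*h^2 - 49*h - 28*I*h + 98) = h + 7*I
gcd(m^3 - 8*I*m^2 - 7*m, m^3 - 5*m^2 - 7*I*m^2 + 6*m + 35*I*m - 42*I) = m - 7*I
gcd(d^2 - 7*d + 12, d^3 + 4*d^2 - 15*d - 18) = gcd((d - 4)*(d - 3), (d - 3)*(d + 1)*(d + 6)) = d - 3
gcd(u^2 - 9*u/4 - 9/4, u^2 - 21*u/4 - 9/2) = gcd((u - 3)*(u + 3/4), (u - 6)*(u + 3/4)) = u + 3/4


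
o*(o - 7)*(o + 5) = o^3 - 2*o^2 - 35*o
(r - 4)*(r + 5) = r^2 + r - 20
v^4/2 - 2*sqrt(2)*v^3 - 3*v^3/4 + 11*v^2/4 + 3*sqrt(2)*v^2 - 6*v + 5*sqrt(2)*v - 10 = (v/2 + 1/2)*(v - 5/2)*(v - 2*sqrt(2))^2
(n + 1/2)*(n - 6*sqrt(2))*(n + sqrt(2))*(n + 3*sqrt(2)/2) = n^4 - 7*sqrt(2)*n^3/2 + n^3/2 - 27*n^2 - 7*sqrt(2)*n^2/4 - 18*sqrt(2)*n - 27*n/2 - 9*sqrt(2)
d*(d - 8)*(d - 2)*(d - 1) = d^4 - 11*d^3 + 26*d^2 - 16*d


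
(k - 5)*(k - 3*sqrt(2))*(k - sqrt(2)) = k^3 - 4*sqrt(2)*k^2 - 5*k^2 + 6*k + 20*sqrt(2)*k - 30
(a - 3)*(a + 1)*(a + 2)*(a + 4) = a^4 + 4*a^3 - 7*a^2 - 34*a - 24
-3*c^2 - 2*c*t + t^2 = (-3*c + t)*(c + t)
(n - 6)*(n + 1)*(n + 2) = n^3 - 3*n^2 - 16*n - 12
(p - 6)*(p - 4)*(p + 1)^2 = p^4 - 8*p^3 + 5*p^2 + 38*p + 24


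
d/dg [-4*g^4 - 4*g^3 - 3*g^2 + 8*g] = -16*g^3 - 12*g^2 - 6*g + 8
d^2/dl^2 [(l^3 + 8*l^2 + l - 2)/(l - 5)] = 2*(l^3 - 15*l^2 + 75*l + 203)/(l^3 - 15*l^2 + 75*l - 125)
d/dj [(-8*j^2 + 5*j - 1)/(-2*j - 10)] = (4*j^2 + 40*j - 13)/(j^2 + 10*j + 25)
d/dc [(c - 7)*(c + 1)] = 2*c - 6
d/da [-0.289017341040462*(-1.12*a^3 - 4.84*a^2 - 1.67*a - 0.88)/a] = 0.647398843930636*a + 1.39884393063584 - 0.254335260115607/a^2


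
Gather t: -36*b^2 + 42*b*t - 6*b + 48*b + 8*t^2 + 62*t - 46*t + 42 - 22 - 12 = -36*b^2 + 42*b + 8*t^2 + t*(42*b + 16) + 8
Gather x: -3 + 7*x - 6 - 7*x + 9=0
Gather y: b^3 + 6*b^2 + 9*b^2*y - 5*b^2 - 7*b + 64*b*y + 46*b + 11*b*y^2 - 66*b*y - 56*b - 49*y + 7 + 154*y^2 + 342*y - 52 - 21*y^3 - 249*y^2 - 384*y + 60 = b^3 + b^2 - 17*b - 21*y^3 + y^2*(11*b - 95) + y*(9*b^2 - 2*b - 91) + 15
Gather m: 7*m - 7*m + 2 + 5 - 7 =0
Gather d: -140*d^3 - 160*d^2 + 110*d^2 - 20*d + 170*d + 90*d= -140*d^3 - 50*d^2 + 240*d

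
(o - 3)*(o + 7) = o^2 + 4*o - 21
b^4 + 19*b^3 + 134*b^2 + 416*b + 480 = (b + 4)^2*(b + 5)*(b + 6)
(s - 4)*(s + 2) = s^2 - 2*s - 8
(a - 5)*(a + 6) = a^2 + a - 30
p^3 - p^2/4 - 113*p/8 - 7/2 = (p - 4)*(p + 1/4)*(p + 7/2)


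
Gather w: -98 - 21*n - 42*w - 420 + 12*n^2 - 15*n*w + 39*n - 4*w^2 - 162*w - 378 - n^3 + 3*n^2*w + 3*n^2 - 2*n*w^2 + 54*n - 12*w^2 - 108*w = -n^3 + 15*n^2 + 72*n + w^2*(-2*n - 16) + w*(3*n^2 - 15*n - 312) - 896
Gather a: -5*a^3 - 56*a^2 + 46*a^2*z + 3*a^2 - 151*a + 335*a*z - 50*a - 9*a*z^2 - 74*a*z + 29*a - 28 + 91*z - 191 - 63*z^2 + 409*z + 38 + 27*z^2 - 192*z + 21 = -5*a^3 + a^2*(46*z - 53) + a*(-9*z^2 + 261*z - 172) - 36*z^2 + 308*z - 160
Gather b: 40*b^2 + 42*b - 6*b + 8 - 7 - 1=40*b^2 + 36*b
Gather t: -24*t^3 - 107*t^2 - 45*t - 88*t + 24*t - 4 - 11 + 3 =-24*t^3 - 107*t^2 - 109*t - 12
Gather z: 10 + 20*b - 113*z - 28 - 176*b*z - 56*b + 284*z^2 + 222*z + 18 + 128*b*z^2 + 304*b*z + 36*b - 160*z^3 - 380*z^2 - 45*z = -160*z^3 + z^2*(128*b - 96) + z*(128*b + 64)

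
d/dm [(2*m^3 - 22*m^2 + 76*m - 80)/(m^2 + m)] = 2*(m^4 + 2*m^3 - 49*m^2 + 80*m + 40)/(m^2*(m^2 + 2*m + 1))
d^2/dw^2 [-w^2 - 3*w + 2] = -2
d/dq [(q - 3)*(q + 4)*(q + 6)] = 3*q^2 + 14*q - 6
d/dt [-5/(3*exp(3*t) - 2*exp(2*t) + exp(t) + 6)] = (45*exp(2*t) - 20*exp(t) + 5)*exp(t)/(3*exp(3*t) - 2*exp(2*t) + exp(t) + 6)^2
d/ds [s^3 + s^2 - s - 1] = 3*s^2 + 2*s - 1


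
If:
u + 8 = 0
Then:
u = -8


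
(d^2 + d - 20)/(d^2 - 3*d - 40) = (d - 4)/(d - 8)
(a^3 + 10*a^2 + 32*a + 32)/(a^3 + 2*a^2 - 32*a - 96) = (a + 2)/(a - 6)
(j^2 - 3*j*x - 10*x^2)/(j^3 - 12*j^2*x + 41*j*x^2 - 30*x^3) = (j + 2*x)/(j^2 - 7*j*x + 6*x^2)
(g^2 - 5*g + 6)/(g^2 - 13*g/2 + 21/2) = 2*(g - 2)/(2*g - 7)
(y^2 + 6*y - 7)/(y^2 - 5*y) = (y^2 + 6*y - 7)/(y*(y - 5))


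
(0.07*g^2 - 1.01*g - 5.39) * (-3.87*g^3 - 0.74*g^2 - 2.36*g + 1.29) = -0.2709*g^5 + 3.8569*g^4 + 21.4415*g^3 + 6.4625*g^2 + 11.4175*g - 6.9531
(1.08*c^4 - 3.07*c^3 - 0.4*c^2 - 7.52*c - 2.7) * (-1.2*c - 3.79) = -1.296*c^5 - 0.409200000000001*c^4 + 12.1153*c^3 + 10.54*c^2 + 31.7408*c + 10.233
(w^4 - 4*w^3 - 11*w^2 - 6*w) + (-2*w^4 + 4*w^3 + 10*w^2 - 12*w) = -w^4 - w^2 - 18*w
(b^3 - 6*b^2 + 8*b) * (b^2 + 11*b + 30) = b^5 + 5*b^4 - 28*b^3 - 92*b^2 + 240*b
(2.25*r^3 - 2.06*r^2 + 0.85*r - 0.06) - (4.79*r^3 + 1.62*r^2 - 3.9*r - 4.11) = -2.54*r^3 - 3.68*r^2 + 4.75*r + 4.05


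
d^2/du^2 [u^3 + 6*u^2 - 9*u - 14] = 6*u + 12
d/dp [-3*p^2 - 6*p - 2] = -6*p - 6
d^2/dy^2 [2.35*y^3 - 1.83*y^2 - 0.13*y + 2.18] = 14.1*y - 3.66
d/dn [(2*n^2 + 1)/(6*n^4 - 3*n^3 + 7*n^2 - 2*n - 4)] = (-24*n^5 + 6*n^4 - 24*n^3 + 5*n^2 - 30*n + 2)/(36*n^8 - 36*n^7 + 93*n^6 - 66*n^5 + 13*n^4 - 4*n^3 - 52*n^2 + 16*n + 16)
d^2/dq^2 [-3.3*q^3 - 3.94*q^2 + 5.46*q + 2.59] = -19.8*q - 7.88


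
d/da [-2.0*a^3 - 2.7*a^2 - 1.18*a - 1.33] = -6.0*a^2 - 5.4*a - 1.18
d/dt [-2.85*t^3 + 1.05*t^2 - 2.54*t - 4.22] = -8.55*t^2 + 2.1*t - 2.54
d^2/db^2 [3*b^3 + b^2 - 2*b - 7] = 18*b + 2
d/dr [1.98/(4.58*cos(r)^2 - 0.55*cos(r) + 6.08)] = (18.1368*cos(r) - 1.089)*sin(r)/(4.58*cos(r)^2 - 0.55*cos(r) + 6.08)^2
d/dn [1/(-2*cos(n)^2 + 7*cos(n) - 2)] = (7 - 4*cos(n))*sin(n)/(-7*cos(n) + cos(2*n) + 3)^2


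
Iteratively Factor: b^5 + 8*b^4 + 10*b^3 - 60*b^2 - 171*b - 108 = (b - 3)*(b^4 + 11*b^3 + 43*b^2 + 69*b + 36) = (b - 3)*(b + 4)*(b^3 + 7*b^2 + 15*b + 9) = (b - 3)*(b + 3)*(b + 4)*(b^2 + 4*b + 3) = (b - 3)*(b + 1)*(b + 3)*(b + 4)*(b + 3)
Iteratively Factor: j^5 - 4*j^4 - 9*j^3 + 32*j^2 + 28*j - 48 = (j - 4)*(j^4 - 9*j^2 - 4*j + 12) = (j - 4)*(j + 2)*(j^3 - 2*j^2 - 5*j + 6) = (j - 4)*(j - 3)*(j + 2)*(j^2 + j - 2) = (j - 4)*(j - 3)*(j + 2)^2*(j - 1)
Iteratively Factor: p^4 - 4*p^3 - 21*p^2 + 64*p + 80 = (p - 5)*(p^3 + p^2 - 16*p - 16) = (p - 5)*(p + 1)*(p^2 - 16) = (p - 5)*(p - 4)*(p + 1)*(p + 4)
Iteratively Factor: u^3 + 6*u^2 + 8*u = (u + 4)*(u^2 + 2*u) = (u + 2)*(u + 4)*(u)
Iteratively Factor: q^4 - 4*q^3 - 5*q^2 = (q)*(q^3 - 4*q^2 - 5*q) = q*(q - 5)*(q^2 + q) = q^2*(q - 5)*(q + 1)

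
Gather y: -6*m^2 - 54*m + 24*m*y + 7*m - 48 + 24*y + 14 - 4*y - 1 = -6*m^2 - 47*m + y*(24*m + 20) - 35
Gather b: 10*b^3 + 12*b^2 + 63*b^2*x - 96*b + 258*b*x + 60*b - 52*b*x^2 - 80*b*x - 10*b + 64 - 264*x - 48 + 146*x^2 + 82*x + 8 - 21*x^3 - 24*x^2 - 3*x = 10*b^3 + b^2*(63*x + 12) + b*(-52*x^2 + 178*x - 46) - 21*x^3 + 122*x^2 - 185*x + 24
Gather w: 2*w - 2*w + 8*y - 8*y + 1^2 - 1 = 0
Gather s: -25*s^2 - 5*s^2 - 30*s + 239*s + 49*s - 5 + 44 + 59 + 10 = -30*s^2 + 258*s + 108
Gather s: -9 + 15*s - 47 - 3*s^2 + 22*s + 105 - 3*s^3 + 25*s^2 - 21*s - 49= -3*s^3 + 22*s^2 + 16*s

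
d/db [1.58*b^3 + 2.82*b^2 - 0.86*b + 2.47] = 4.74*b^2 + 5.64*b - 0.86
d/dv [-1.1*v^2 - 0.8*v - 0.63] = -2.2*v - 0.8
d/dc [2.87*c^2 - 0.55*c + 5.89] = 5.74*c - 0.55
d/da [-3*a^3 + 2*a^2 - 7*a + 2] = -9*a^2 + 4*a - 7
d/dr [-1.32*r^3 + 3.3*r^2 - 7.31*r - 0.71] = -3.96*r^2 + 6.6*r - 7.31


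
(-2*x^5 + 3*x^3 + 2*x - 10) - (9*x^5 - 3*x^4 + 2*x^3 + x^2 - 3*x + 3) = -11*x^5 + 3*x^4 + x^3 - x^2 + 5*x - 13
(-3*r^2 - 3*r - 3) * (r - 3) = -3*r^3 + 6*r^2 + 6*r + 9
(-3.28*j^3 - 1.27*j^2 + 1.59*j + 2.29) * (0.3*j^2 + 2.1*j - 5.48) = -0.984*j^5 - 7.269*j^4 + 15.7844*j^3 + 10.9856*j^2 - 3.9042*j - 12.5492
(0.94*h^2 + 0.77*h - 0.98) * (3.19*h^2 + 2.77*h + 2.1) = 2.9986*h^4 + 5.0601*h^3 + 0.980700000000001*h^2 - 1.0976*h - 2.058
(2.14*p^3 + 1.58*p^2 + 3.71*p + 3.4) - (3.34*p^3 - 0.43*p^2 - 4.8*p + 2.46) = -1.2*p^3 + 2.01*p^2 + 8.51*p + 0.94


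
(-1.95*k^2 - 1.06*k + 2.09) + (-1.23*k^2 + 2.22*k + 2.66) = -3.18*k^2 + 1.16*k + 4.75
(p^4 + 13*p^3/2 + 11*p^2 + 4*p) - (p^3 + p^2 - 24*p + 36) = p^4 + 11*p^3/2 + 10*p^2 + 28*p - 36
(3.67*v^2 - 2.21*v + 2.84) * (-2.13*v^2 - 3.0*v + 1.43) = -7.8171*v^4 - 6.3027*v^3 + 5.8289*v^2 - 11.6803*v + 4.0612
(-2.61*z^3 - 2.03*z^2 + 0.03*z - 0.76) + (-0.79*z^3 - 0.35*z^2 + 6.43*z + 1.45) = -3.4*z^3 - 2.38*z^2 + 6.46*z + 0.69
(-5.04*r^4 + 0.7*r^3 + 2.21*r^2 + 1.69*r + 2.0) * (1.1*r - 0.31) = -5.544*r^5 + 2.3324*r^4 + 2.214*r^3 + 1.1739*r^2 + 1.6761*r - 0.62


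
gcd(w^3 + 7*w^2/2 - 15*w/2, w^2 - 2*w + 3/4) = w - 3/2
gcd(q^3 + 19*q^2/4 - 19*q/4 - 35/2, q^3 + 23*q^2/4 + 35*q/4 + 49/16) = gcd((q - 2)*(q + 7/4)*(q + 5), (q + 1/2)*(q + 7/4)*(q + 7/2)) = q + 7/4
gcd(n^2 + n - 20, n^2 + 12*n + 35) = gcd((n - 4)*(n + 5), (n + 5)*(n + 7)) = n + 5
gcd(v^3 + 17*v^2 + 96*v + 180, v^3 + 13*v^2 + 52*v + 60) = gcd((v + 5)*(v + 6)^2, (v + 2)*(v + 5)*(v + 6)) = v^2 + 11*v + 30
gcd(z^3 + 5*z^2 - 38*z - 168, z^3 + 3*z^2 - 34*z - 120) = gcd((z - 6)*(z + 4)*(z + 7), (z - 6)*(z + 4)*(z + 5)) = z^2 - 2*z - 24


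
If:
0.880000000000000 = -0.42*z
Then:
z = -2.10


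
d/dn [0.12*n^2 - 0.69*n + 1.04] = 0.24*n - 0.69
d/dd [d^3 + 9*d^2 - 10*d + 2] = 3*d^2 + 18*d - 10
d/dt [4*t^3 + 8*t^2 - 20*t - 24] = 12*t^2 + 16*t - 20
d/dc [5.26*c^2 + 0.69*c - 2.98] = 10.52*c + 0.69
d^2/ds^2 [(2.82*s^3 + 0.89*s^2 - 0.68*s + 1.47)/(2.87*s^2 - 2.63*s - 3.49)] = (2.8421709430404e-14*s^5 + 97.736682*s^3 + 281.440104*s^2 + 98.646546*s + 83.947218)/(23.639903*s^6 - 64.989141*s^5 - 26.685834*s^4 + 139.865767*s^3 + 32.450718*s^2 - 96.100989*s - 42.508549)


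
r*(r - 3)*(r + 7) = r^3 + 4*r^2 - 21*r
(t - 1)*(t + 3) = t^2 + 2*t - 3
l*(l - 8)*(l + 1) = l^3 - 7*l^2 - 8*l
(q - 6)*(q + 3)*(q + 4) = q^3 + q^2 - 30*q - 72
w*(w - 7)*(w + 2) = w^3 - 5*w^2 - 14*w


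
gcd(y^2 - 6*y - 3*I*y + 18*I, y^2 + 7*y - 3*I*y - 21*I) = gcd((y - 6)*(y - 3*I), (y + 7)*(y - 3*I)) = y - 3*I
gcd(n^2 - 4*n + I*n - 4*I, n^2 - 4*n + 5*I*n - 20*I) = n - 4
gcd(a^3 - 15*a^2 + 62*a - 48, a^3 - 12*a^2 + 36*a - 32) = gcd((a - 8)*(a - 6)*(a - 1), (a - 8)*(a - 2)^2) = a - 8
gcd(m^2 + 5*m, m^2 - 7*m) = m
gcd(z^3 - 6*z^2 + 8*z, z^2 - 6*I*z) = z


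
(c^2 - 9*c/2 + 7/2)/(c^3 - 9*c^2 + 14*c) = (2*c^2 - 9*c + 7)/(2*c*(c^2 - 9*c + 14))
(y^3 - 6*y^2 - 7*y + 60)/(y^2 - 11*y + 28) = (y^2 - 2*y - 15)/(y - 7)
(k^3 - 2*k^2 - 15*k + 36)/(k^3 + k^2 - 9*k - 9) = (k^2 + k - 12)/(k^2 + 4*k + 3)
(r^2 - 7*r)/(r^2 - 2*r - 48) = r*(7 - r)/(-r^2 + 2*r + 48)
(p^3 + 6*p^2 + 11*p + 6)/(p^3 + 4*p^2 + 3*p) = (p + 2)/p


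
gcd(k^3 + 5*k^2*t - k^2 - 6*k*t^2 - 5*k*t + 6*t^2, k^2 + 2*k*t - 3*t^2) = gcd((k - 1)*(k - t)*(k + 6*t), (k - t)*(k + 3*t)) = -k + t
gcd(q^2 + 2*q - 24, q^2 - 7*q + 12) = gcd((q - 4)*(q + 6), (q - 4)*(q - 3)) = q - 4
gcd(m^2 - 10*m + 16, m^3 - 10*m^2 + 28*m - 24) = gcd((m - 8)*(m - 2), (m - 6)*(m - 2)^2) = m - 2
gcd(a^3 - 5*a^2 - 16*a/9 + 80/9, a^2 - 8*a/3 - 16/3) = a + 4/3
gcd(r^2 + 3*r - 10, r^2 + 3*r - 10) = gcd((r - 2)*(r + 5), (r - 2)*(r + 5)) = r^2 + 3*r - 10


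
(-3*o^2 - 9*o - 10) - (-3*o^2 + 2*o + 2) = -11*o - 12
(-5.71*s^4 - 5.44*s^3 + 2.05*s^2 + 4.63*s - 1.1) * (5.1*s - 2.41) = -29.121*s^5 - 13.9829*s^4 + 23.5654*s^3 + 18.6725*s^2 - 16.7683*s + 2.651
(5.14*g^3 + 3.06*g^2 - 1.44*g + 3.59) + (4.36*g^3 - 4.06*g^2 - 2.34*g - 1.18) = 9.5*g^3 - 1.0*g^2 - 3.78*g + 2.41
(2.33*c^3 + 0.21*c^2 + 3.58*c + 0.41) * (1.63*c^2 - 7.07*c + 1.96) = 3.7979*c^5 - 16.1308*c^4 + 8.9175*c^3 - 24.2307*c^2 + 4.1181*c + 0.8036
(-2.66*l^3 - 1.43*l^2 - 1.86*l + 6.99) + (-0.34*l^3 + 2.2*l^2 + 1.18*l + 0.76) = -3.0*l^3 + 0.77*l^2 - 0.68*l + 7.75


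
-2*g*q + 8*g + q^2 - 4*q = (-2*g + q)*(q - 4)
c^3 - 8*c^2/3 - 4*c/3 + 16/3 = (c - 2)^2*(c + 4/3)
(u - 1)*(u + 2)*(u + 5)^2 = u^4 + 11*u^3 + 33*u^2 + 5*u - 50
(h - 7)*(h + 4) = h^2 - 3*h - 28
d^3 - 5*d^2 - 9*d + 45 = (d - 5)*(d - 3)*(d + 3)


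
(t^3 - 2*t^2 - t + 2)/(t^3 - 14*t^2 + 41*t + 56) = (t^2 - 3*t + 2)/(t^2 - 15*t + 56)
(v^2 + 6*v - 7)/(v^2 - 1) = (v + 7)/(v + 1)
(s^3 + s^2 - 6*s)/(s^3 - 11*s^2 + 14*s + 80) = s*(s^2 + s - 6)/(s^3 - 11*s^2 + 14*s + 80)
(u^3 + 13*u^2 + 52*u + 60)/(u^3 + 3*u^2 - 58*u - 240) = (u + 2)/(u - 8)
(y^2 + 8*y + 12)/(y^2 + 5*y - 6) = (y + 2)/(y - 1)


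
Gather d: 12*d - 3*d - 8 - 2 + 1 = 9*d - 9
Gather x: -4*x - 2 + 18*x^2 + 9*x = 18*x^2 + 5*x - 2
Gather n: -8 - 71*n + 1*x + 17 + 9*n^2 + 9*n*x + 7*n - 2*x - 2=9*n^2 + n*(9*x - 64) - x + 7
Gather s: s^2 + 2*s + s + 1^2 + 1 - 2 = s^2 + 3*s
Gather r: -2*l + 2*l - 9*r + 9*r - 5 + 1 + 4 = 0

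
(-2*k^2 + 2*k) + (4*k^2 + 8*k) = 2*k^2 + 10*k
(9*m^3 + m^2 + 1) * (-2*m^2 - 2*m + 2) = -18*m^5 - 20*m^4 + 16*m^3 - 2*m + 2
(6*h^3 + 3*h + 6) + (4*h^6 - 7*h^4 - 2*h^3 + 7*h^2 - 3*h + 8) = 4*h^6 - 7*h^4 + 4*h^3 + 7*h^2 + 14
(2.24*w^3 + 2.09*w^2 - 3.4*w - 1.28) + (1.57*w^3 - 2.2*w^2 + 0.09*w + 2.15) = 3.81*w^3 - 0.11*w^2 - 3.31*w + 0.87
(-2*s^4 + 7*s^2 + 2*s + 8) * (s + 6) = -2*s^5 - 12*s^4 + 7*s^3 + 44*s^2 + 20*s + 48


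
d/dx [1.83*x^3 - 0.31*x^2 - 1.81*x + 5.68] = 5.49*x^2 - 0.62*x - 1.81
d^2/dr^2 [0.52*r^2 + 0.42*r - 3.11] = 1.04000000000000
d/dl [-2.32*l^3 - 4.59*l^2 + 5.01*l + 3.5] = -6.96*l^2 - 9.18*l + 5.01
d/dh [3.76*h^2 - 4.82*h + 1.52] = 7.52*h - 4.82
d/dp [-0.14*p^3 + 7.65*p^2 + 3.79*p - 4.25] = -0.42*p^2 + 15.3*p + 3.79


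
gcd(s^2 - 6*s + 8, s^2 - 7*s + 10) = s - 2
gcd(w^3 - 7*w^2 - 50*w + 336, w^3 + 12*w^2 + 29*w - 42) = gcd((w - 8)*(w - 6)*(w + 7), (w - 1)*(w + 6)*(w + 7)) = w + 7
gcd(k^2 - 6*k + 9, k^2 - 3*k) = k - 3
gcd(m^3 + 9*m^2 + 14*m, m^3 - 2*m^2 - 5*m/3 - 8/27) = 1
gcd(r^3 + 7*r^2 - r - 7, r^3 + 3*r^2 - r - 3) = r^2 - 1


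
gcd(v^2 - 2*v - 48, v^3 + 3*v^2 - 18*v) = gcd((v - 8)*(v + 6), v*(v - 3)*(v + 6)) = v + 6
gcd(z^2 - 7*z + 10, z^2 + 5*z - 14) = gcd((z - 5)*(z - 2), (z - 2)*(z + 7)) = z - 2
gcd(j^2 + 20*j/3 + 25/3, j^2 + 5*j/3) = j + 5/3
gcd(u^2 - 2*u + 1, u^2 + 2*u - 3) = u - 1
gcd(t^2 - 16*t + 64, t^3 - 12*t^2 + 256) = t^2 - 16*t + 64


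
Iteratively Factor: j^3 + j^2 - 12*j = (j - 3)*(j^2 + 4*j) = j*(j - 3)*(j + 4)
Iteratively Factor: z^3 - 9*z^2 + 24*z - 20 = (z - 5)*(z^2 - 4*z + 4) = (z - 5)*(z - 2)*(z - 2)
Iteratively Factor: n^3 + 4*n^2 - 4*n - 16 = (n + 4)*(n^2 - 4) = (n + 2)*(n + 4)*(n - 2)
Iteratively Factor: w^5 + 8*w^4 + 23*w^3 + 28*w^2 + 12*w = (w)*(w^4 + 8*w^3 + 23*w^2 + 28*w + 12) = w*(w + 1)*(w^3 + 7*w^2 + 16*w + 12) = w*(w + 1)*(w + 2)*(w^2 + 5*w + 6) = w*(w + 1)*(w + 2)^2*(w + 3)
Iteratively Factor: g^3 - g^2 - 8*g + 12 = (g - 2)*(g^2 + g - 6) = (g - 2)^2*(g + 3)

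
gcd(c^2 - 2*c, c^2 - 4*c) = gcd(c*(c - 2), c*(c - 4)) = c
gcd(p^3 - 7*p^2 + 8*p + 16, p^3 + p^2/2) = 1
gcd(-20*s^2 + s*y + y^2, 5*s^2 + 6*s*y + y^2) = 5*s + y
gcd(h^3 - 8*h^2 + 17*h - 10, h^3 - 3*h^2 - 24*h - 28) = 1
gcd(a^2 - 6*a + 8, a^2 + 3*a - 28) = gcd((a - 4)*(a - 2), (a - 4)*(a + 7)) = a - 4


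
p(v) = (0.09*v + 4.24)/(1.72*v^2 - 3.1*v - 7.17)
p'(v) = (3.1 - 3.44*v)*(0.09*v + 4.24)/(1.72*v^2 - 3.1*v - 7.17)^2 + 0.09/(1.72*v^2 - 3.1*v - 7.17)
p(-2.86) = 0.25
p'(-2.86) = 0.21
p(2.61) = -1.26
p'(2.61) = -2.12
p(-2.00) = 0.69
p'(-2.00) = 1.18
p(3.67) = 0.99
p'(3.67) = -2.02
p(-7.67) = 0.03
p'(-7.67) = 0.01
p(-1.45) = 4.37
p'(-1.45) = 37.61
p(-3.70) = 0.14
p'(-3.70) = 0.08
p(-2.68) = 0.30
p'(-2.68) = 0.28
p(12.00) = 0.03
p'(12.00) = -0.00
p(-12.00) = 0.01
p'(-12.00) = 0.00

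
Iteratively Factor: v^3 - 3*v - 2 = (v + 1)*(v^2 - v - 2) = (v + 1)^2*(v - 2)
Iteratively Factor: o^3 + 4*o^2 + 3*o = (o + 3)*(o^2 + o) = (o + 1)*(o + 3)*(o)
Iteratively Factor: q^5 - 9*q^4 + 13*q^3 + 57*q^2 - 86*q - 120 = (q + 1)*(q^4 - 10*q^3 + 23*q^2 + 34*q - 120) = (q - 5)*(q + 1)*(q^3 - 5*q^2 - 2*q + 24) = (q - 5)*(q - 4)*(q + 1)*(q^2 - q - 6) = (q - 5)*(q - 4)*(q - 3)*(q + 1)*(q + 2)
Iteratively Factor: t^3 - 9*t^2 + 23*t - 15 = (t - 5)*(t^2 - 4*t + 3) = (t - 5)*(t - 1)*(t - 3)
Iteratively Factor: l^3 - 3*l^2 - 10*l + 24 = (l - 4)*(l^2 + l - 6) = (l - 4)*(l - 2)*(l + 3)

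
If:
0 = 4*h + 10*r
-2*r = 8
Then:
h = 10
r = -4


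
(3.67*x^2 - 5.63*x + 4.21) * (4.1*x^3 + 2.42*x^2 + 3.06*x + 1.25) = 15.047*x^5 - 14.2016*x^4 + 14.8666*x^3 - 2.4521*x^2 + 5.8451*x + 5.2625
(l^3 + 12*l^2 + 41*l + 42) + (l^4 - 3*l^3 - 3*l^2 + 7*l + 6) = l^4 - 2*l^3 + 9*l^2 + 48*l + 48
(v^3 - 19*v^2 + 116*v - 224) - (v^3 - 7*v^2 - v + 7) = -12*v^2 + 117*v - 231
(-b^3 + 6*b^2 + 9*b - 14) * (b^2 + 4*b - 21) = -b^5 + 2*b^4 + 54*b^3 - 104*b^2 - 245*b + 294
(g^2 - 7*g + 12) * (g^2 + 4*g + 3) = g^4 - 3*g^3 - 13*g^2 + 27*g + 36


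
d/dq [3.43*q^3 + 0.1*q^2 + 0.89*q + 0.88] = 10.29*q^2 + 0.2*q + 0.89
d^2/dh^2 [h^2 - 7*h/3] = 2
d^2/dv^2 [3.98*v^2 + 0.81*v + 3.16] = 7.96000000000000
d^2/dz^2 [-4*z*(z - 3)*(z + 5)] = -24*z - 16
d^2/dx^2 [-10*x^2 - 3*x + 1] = -20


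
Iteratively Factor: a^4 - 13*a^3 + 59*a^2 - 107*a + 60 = (a - 5)*(a^3 - 8*a^2 + 19*a - 12) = (a - 5)*(a - 3)*(a^2 - 5*a + 4) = (a - 5)*(a - 3)*(a - 1)*(a - 4)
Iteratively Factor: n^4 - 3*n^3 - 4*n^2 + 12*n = (n - 2)*(n^3 - n^2 - 6*n) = (n - 3)*(n - 2)*(n^2 + 2*n) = n*(n - 3)*(n - 2)*(n + 2)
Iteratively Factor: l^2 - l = (l)*(l - 1)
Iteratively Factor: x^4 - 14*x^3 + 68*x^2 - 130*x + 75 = (x - 5)*(x^3 - 9*x^2 + 23*x - 15) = (x - 5)*(x - 1)*(x^2 - 8*x + 15) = (x - 5)^2*(x - 1)*(x - 3)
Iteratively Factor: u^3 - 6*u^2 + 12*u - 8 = (u - 2)*(u^2 - 4*u + 4) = (u - 2)^2*(u - 2)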